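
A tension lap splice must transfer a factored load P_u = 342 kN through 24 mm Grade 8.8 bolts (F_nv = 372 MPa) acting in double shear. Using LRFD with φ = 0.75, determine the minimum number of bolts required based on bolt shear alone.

2 bolts

A_b = π·24²/4 = 452.4 mm².
Per-bolt design strength φR_n = 0.75 × 372 × 452.4 × 2 / 1000 = 252.4 kN.
n ≥ 342 / 252.4 = 1.355 → use 2 bolts.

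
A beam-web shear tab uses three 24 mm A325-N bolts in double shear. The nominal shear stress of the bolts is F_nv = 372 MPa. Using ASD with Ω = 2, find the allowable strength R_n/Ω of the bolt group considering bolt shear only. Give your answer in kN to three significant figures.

A_b = π × 24² / 4 = 452.4 mm².
R_n = F_nv · A_b · n · n_s = 372 × 452.4 × 3 × 2 / 1000 = 1010 kN.
Allowable strength R_n/Ω = 1010 / 2 = 505 kN.

505 kN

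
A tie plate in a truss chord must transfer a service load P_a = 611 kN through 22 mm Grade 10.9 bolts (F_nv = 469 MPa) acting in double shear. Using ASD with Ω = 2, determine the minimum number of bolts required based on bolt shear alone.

A_b = π·22²/4 = 380.1 mm².
Per-bolt allowable strength R_n/Ω = 469 × 380.1 × 2 / 1000 / 2 = 178.3 kN.
n ≥ 611 / 178.3 = 3.427 → use 4 bolts.

4 bolts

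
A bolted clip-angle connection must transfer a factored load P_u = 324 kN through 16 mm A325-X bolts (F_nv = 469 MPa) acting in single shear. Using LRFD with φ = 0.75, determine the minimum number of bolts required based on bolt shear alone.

5 bolts

A_b = π·16²/4 = 201.1 mm².
Per-bolt design strength φR_n = 0.75 × 469 × 201.1 × 1 / 1000 = 70.72 kN.
n ≥ 324 / 70.72 = 4.581 → use 5 bolts.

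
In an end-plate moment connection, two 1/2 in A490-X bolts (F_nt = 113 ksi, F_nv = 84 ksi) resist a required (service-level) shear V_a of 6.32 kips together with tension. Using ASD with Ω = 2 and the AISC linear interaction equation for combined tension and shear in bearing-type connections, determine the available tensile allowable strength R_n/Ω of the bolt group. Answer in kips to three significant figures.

20.3 kips

A_b = π·0.5²/4 = 0.1963 in²; f_rv = 6.32 / (2 × 0.1963) = 16.09 ksi.
F'_nt = 1.3 F_nt − (Ω F_nt / F_nv) f_rv = 1.3·113 − (2·113/84)·16.09 = 103.6 ksi, capped at F_nt → F'_nt = 103.6 ksi.
R_n = F'_nt · A_b · n = 103.6 × 0.1963 × 2 = 40.68 kips.
Allowable strength R_n/Ω = 40.68 / 2 = 20.3 kips.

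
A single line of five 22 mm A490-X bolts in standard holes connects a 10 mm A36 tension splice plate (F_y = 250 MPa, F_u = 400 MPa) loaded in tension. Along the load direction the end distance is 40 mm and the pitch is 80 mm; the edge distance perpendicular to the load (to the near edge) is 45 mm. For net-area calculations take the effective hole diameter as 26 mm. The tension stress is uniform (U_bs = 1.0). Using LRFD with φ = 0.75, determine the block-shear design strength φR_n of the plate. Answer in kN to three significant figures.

Shear plane L_v = 40 + 4·80 = 360 mm; A_gv = 360 × 10 = 3600 mm².
A_nv = (360 − 4.5·26) × 10 = 2430 mm².
A_nt = (45 − 0.5·26) × 10 = 320 mm².
0.6 F_u A_nv = 583.2 kN; 0.6 F_y A_gv = 540 kN → shear yielding governs the shear term.
R_n = 540 + 1.0 × 400 × 320 / 1000 = 668 kN.
Design strength φR_n = 0.75 × 668 = 501 kN.

501 kN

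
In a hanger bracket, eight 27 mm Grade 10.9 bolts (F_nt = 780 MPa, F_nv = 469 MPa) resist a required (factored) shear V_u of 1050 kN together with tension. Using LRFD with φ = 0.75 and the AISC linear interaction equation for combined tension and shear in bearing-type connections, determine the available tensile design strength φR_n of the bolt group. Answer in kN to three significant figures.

1740 kN

A_b = π·27²/4 = 572.6 mm²; f_rv = 1050 × 1000 / (8 × 572.6) = 229.2 MPa.
F'_nt = 1.3 F_nt − (F_nt / φF_nv) f_rv = 1.3·780 − (780/(0.75·469))·229.2 = 505.7 MPa, capped at F_nt → F'_nt = 505.7 MPa.
R_n = F'_nt · A_b · n = 505.7 × 572.6 × 8 / 1000 = 2316 kN.
Design strength φR_n = 0.75 × 2316 = 1740 kN.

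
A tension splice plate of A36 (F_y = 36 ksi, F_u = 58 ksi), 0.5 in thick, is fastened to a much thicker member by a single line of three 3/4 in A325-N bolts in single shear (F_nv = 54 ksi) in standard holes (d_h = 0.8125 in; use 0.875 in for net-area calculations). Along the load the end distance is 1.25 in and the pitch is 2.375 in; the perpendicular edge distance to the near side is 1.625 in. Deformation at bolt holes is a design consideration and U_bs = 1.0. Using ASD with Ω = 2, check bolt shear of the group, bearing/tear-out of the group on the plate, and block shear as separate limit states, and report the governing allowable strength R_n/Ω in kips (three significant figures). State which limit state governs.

Bolt shear: A_b = π·0.75²/4 = 0.4418 in²; R_n = 54 × 0.4418 × 3 × 1 = 71.57 kips → 71.57 / 2 = 35.8 kips.
Bearing: edge l_c = 0.8438, r_n = 29.36 kips; interior l_c = 1.562, r_n = 52.2 kips; R_n = 29.36 + 2·52.2 = 133.8 kips → 66.9 kips.
Block shear: A_gv = 3, A_nv = 1.906, A_nt = 0.5938 in²; R_n = min(0.6F_uA_nv, 0.6F_yA_gv) + U_bs·F_u·A_nt = 99.24 kips → 49.6 kips.
Bolt shear governs: 35.8 kips.

35.8 kips (bolt shear governs)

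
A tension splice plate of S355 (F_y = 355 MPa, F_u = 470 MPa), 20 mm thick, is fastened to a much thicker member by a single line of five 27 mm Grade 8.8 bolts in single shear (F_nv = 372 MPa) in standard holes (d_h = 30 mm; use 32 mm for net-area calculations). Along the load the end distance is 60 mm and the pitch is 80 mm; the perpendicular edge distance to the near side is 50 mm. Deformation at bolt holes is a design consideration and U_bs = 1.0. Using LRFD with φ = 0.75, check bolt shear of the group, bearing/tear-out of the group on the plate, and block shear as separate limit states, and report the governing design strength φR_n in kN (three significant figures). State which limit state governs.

799 kN (bolt shear governs)

Bolt shear: A_b = π·27²/4 = 572.6 mm²; R_n = 372 × 572.6 × 5 × 1 / 1000 = 1065 kN → 0.75 × 1065 = 799 kN.
Bearing: edge l_c = 45, r_n = 507.6 kN; interior l_c = 50, r_n = 564 kN; R_n = 507.6 + 4·564 = 2764 kN → 2070 kN.
Block shear: A_gv = 7600, A_nv = 4720, A_nt = 680 mm²; R_n = min(0.6F_uA_nv, 0.6F_yA_gv) + U_bs·F_u·A_nt = 1651 kN → 1240 kN.
Bolt shear governs: 799 kN.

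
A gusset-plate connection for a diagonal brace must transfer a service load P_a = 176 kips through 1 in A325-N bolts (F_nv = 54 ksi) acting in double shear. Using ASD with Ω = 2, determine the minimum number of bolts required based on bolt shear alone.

5 bolts

A_b = π·1²/4 = 0.7854 in².
Per-bolt allowable strength R_n/Ω = 54 × 0.7854 × 2 / 2 = 42.41 kips.
n ≥ 176 / 42.41 = 4.15 → use 5 bolts.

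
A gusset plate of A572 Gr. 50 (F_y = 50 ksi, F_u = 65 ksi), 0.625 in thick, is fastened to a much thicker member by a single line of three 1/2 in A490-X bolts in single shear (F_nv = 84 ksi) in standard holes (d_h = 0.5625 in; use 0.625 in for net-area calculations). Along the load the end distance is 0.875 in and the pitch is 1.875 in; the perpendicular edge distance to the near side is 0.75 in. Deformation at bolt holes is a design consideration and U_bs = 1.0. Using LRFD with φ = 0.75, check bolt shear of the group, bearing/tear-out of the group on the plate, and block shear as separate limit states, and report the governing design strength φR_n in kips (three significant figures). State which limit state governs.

37.1 kips (bolt shear governs)

Bolt shear: A_b = π·0.5²/4 = 0.1963 in²; R_n = 84 × 0.1963 × 3 × 1 = 49.48 kips → 0.75 × 49.48 = 37.1 kips.
Bearing: edge l_c = 0.5938, r_n = 28.95 kips; interior l_c = 1.312, r_n = 48.75 kips; R_n = 28.95 + 2·48.75 = 126.4 kips → 94.8 kips.
Block shear: A_gv = 2.891, A_nv = 1.914, A_nt = 0.2734 in²; R_n = min(0.6F_uA_nv, 0.6F_yA_gv) + U_bs·F_u·A_nt = 92.42 kips → 69.3 kips.
Bolt shear governs: 37.1 kips.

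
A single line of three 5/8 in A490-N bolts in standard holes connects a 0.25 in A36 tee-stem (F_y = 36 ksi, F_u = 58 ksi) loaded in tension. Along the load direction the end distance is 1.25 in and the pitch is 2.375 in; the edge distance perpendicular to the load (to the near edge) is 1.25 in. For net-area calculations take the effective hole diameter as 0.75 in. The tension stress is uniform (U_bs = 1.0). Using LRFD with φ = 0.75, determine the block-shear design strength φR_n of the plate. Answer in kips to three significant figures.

Shear plane L_v = 1.25 + 2·2.375 = 6 in; A_gv = 6 × 0.25 = 1.5 in².
A_nv = (6 − 2.5·0.75) × 0.25 = 1.031 in².
A_nt = (1.25 − 0.5·0.75) × 0.25 = 0.2188 in².
0.6 F_u A_nv = 35.89 kips; 0.6 F_y A_gv = 32.4 kips → shear yielding governs the shear term.
R_n = 32.4 + 1.0 × 58 × 0.2188 = 45.09 kips.
Design strength φR_n = 0.75 × 45.09 = 33.8 kips.

33.8 kips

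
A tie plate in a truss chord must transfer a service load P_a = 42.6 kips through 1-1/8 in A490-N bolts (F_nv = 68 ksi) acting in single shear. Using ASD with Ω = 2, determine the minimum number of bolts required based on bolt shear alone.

2 bolts

A_b = π·1.125²/4 = 0.994 in².
Per-bolt allowable strength R_n/Ω = 68 × 0.994 × 1 / 2 = 33.8 kips.
n ≥ 42.6 / 33.8 = 1.26 → use 2 bolts.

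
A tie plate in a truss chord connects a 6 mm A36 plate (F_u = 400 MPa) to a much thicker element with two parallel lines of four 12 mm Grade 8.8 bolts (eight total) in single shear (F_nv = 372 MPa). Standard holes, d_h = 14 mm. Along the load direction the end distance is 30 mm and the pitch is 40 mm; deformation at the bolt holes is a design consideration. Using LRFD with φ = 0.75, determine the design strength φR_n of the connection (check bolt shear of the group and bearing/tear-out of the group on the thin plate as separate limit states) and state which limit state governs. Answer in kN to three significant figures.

252 kN (bolt shear governs)

Bolt shear: A_b = π·12²/4 = 113.1 mm²; R_n = 372 × 113.1 × 8 × 1 / 1000 = 336.6 kN → 0.75 × 336.6 = 252 kN.
Bearing (1.2 l_c t F_u ≤ 2.4 d t F_u): upper limit = 2.4·12·6·400 / 1000 = 69.12 kN.
  Edge l_c = 30 − 14/2 = 23 → r_n = 66.24 kN; interior l_c = 40 − 14 = 26 → r_n = 69.12 kN.
  R_n,bearing = 2·66.24 + 6·69.12 = 547.2 kN → 0.75 × 547.2 = 410 kN.
Bolt shear governs: 252 kN.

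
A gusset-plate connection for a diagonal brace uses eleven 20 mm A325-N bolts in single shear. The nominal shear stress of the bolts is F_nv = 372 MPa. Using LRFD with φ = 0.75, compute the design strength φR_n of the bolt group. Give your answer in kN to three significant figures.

A_b = π × 20² / 4 = 314.2 mm².
R_n = F_nv · A_b · n · n_s = 372 × 314.2 × 11 × 1 / 1000 = 1286 kN.
Design strength φR_n = 0.75 × 1286 = 964 kN.

964 kN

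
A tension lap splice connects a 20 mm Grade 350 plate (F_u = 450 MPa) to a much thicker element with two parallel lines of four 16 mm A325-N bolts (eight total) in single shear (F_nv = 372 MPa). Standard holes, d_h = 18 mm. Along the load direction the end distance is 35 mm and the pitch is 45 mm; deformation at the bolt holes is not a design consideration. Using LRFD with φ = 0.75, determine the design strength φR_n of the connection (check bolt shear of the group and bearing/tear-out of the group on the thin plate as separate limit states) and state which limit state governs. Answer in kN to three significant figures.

449 kN (bolt shear governs)

Bolt shear: A_b = π·16²/4 = 201.1 mm²; R_n = 372 × 201.1 × 8 × 1 / 1000 = 598.4 kN → 0.75 × 598.4 = 449 kN.
Bearing (1.5 l_c t F_u ≤ 3.0 d t F_u): upper limit = 3.0·16·20·450 / 1000 = 432 kN.
  Edge l_c = 35 − 18/2 = 26 → r_n = 351 kN; interior l_c = 45 − 18 = 27 → r_n = 364.5 kN.
  R_n,bearing = 2·351 + 6·364.5 = 2889 kN → 0.75 × 2889 = 2170 kN.
Bolt shear governs: 449 kN.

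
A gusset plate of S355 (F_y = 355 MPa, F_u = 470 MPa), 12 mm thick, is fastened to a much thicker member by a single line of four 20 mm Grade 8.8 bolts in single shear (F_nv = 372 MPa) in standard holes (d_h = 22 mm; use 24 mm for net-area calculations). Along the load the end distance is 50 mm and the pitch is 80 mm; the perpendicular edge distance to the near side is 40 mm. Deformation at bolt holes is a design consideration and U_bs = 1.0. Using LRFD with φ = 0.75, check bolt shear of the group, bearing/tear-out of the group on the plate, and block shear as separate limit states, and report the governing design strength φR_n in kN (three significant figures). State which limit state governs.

Bolt shear: A_b = π·20²/4 = 314.2 mm²; R_n = 372 × 314.2 × 4 × 1 / 1000 = 467.5 kN → 0.75 × 467.5 = 351 kN.
Bearing: edge l_c = 39, r_n = 264 kN; interior l_c = 58, r_n = 270.7 kN; R_n = 264 + 3·270.7 = 1076 kN → 807 kN.
Block shear: A_gv = 3480, A_nv = 2472, A_nt = 336 mm²; R_n = min(0.6F_uA_nv, 0.6F_yA_gv) + U_bs·F_u·A_nt = 855 kN → 641 kN.
Bolt shear governs: 351 kN.

351 kN (bolt shear governs)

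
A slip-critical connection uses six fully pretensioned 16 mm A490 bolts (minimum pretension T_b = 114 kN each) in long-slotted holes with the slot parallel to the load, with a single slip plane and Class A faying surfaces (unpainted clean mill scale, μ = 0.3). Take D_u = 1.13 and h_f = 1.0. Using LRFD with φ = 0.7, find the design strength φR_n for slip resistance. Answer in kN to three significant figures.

162 kN

R_n = μ · D_u · h_f · T_b · n_s · n_b = 0.3 × 1.13 × 1.0 × 114 × 1 × 6 = 231.9 kN.
Design strength φR_n = 0.7 × 231.9 = 162 kN.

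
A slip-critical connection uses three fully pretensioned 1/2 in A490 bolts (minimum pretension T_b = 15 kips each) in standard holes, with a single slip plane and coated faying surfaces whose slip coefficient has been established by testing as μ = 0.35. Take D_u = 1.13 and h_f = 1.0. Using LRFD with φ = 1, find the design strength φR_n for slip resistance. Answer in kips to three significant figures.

17.8 kips

R_n = μ · D_u · h_f · T_b · n_s · n_b = 0.35 × 1.13 × 1.0 × 15 × 1 × 3 = 17.8 kips.
Design strength φR_n = 1 × 17.8 = 17.8 kips.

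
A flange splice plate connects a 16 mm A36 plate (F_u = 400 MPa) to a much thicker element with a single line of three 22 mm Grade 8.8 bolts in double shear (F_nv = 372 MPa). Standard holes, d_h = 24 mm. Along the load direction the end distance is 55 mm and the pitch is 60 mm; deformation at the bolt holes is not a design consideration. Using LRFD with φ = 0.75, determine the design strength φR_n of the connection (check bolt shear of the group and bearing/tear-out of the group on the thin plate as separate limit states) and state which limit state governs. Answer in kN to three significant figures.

Bolt shear: A_b = π·22²/4 = 380.1 mm²; R_n = 372 × 380.1 × 3 × 2 / 1000 = 848.5 kN → 0.75 × 848.5 = 636 kN.
Bearing (1.5 l_c t F_u ≤ 3.0 d t F_u): upper limit = 3.0·22·16·400 / 1000 = 422.4 kN.
  Edge l_c = 55 − 24/2 = 43 → r_n = 412.8 kN; interior l_c = 60 − 24 = 36 → r_n = 345.6 kN.
  R_n,bearing = 1·412.8 + 2·345.6 = 1104 kN → 0.75 × 1104 = 828 kN.
Bolt shear governs: 636 kN.

636 kN (bolt shear governs)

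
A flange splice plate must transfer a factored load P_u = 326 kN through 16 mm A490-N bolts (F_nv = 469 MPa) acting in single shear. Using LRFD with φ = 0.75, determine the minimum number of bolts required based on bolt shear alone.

A_b = π·16²/4 = 201.1 mm².
Per-bolt design strength φR_n = 0.75 × 469 × 201.1 × 1 / 1000 = 70.72 kN.
n ≥ 326 / 70.72 = 4.609 → use 5 bolts.

5 bolts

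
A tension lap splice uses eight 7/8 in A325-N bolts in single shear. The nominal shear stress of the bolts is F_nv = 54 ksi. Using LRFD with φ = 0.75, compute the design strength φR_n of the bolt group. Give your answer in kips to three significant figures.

A_b = π × 0.875² / 4 = 0.6013 in².
R_n = F_nv · A_b · n · n_s = 54 × 0.6013 × 8 × 1 = 259.8 kips.
Design strength φR_n = 0.75 × 259.8 = 195 kips.

195 kips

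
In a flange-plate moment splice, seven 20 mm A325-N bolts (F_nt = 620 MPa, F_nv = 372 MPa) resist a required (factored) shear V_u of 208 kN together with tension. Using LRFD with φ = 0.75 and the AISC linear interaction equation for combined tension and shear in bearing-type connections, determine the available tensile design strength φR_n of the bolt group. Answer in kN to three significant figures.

983 kN

A_b = π·20²/4 = 314.2 mm²; f_rv = 208 × 1000 / (7 × 314.2) = 94.58 MPa.
F'_nt = 1.3 F_nt − (F_nt / φF_nv) f_rv = 1.3·620 − (620/(0.75·372))·94.58 = 595.8 MPa, capped at F_nt → F'_nt = 595.8 MPa.
R_n = F'_nt · A_b · n = 595.8 × 314.2 × 7 / 1000 = 1310 kN.
Design strength φR_n = 0.75 × 1310 = 983 kN.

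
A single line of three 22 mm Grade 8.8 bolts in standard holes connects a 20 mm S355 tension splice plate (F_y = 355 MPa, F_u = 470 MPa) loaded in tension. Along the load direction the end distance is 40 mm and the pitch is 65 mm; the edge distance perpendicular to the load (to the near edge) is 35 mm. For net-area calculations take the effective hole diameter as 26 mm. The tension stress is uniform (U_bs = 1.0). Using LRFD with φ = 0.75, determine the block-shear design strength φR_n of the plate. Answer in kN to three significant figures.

Shear plane L_v = 40 + 2·65 = 170 mm; A_gv = 170 × 20 = 3400 mm².
A_nv = (170 − 2.5·26) × 20 = 2100 mm².
A_nt = (35 − 0.5·26) × 20 = 440 mm².
0.6 F_u A_nv = 592.2 kN; 0.6 F_y A_gv = 724.2 kN → shear rupture governs the shear term.
R_n = 592.2 + 1.0 × 470 × 440 / 1000 = 799 kN.
Design strength φR_n = 0.75 × 799 = 599 kN.

599 kN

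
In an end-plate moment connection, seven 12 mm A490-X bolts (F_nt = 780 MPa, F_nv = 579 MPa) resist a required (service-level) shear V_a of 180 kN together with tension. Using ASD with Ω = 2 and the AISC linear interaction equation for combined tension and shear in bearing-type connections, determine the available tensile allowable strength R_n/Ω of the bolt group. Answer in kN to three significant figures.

159 kN

A_b = π·12²/4 = 113.1 mm²; f_rv = 180 × 1000 / (7 × 113.1) = 227.4 MPa.
F'_nt = 1.3 F_nt − (Ω F_nt / F_nv) f_rv = 1.3·780 − (2·780/579)·227.4 = 401.4 MPa, capped at F_nt → F'_nt = 401.4 MPa.
R_n = F'_nt · A_b · n = 401.4 × 113.1 × 7 / 1000 = 317.8 kN.
Allowable strength R_n/Ω = 317.8 / 2 = 159 kN.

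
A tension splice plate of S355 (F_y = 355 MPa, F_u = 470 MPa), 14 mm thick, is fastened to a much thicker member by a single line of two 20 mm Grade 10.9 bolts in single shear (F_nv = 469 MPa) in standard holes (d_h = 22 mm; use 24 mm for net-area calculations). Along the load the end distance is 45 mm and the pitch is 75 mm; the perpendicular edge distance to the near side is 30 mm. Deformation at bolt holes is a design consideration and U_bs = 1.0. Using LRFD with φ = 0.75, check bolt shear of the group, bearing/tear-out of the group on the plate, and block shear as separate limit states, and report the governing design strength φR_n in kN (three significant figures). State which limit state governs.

Bolt shear: A_b = π·20²/4 = 314.2 mm²; R_n = 469 × 314.2 × 2 × 1 / 1000 = 294.7 kN → 0.75 × 294.7 = 221 kN.
Bearing: edge l_c = 34, r_n = 268.5 kN; interior l_c = 53, r_n = 315.8 kN; R_n = 268.5 + 1·315.8 = 584.3 kN → 438 kN.
Block shear: A_gv = 1680, A_nv = 1176, A_nt = 252 mm²; R_n = min(0.6F_uA_nv, 0.6F_yA_gv) + U_bs·F_u·A_nt = 450.1 kN → 338 kN.
Bolt shear governs: 221 kN.

221 kN (bolt shear governs)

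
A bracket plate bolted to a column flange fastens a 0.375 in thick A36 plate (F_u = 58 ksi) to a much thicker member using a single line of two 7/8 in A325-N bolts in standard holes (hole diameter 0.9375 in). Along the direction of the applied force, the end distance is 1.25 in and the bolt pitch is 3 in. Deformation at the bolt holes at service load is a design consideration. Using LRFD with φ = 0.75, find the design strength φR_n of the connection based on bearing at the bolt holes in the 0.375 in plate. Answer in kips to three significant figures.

Per bolt r_n = 1.2 l_c t F_u ≤ 2.4 d t F_u; upper limit = 2.4 × 0.875 × 0.375 × 58 = 45.68 kips.
Edge bolt: l_c = 1.25 − 0.9375/2 = 0.7812 in → 1.2 × 0.7812 × 0.375 × 58 = 20.39 → r_n = 20.39 kips.
Interior bolts: l_c = 3 − 0.9375 = 2.062 in → 1.2 × 2.062 × 0.375 × 58 = 53.83 → r_n = 45.68 kips.
R_n = 1 × 20.39 + 1 × 45.68 = 66.07 kips.
Design strength φR_n = 0.75 × 66.07 = 49.5 kips.

49.5 kips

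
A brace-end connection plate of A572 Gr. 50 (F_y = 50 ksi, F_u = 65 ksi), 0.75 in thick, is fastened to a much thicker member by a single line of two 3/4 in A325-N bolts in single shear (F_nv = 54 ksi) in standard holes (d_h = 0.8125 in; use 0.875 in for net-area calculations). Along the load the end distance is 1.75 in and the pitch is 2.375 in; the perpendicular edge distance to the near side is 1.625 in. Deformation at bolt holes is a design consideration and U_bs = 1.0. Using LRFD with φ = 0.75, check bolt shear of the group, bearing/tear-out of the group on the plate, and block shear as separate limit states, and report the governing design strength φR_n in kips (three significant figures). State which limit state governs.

Bolt shear: A_b = π·0.75²/4 = 0.4418 in²; R_n = 54 × 0.4418 × 2 × 1 = 47.71 kips → 0.75 × 47.71 = 35.8 kips.
Bearing: edge l_c = 1.344, r_n = 78.61 kips; interior l_c = 1.562, r_n = 87.75 kips; R_n = 78.61 + 1·87.75 = 166.4 kips → 125 kips.
Block shear: A_gv = 3.094, A_nv = 2.109, A_nt = 0.8906 in²; R_n = min(0.6F_uA_nv, 0.6F_yA_gv) + U_bs·F_u·A_nt = 140.2 kips → 105 kips.
Bolt shear governs: 35.8 kips.

35.8 kips (bolt shear governs)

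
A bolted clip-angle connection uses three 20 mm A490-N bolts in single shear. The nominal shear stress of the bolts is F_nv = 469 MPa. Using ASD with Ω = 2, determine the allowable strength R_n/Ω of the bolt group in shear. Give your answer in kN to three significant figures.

A_b = π × 20² / 4 = 314.2 mm².
R_n = F_nv · A_b · n · n_s = 469 × 314.2 × 3 × 1 / 1000 = 442 kN.
Allowable strength R_n/Ω = 442 / 2 = 221 kN.

221 kN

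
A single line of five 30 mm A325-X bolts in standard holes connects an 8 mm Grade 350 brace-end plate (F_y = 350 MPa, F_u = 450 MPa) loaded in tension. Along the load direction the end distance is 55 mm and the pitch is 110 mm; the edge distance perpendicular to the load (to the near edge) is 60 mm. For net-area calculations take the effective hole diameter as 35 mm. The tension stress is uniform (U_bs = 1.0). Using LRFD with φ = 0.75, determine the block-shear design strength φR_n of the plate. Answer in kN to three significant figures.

662 kN

Shear plane L_v = 55 + 4·110 = 495 mm; A_gv = 495 × 8 = 3960 mm².
A_nv = (495 − 4.5·35) × 8 = 2700 mm².
A_nt = (60 − 0.5·35) × 8 = 340 mm².
0.6 F_u A_nv = 729 kN; 0.6 F_y A_gv = 831.6 kN → shear rupture governs the shear term.
R_n = 729 + 1.0 × 450 × 340 / 1000 = 882 kN.
Design strength φR_n = 0.75 × 882 = 662 kN.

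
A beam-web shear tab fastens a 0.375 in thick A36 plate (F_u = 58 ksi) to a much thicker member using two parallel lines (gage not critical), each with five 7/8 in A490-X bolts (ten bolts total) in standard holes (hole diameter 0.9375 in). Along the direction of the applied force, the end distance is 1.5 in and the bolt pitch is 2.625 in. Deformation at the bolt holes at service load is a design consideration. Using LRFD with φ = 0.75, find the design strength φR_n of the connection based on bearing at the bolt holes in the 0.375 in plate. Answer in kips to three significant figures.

305 kips

Per bolt r_n = 1.2 l_c t F_u ≤ 2.4 d t F_u; upper limit = 2.4 × 0.875 × 0.375 × 58 = 45.68 kips.
Edge bolt: l_c = 1.5 − 0.9375/2 = 1.031 in → 1.2 × 1.031 × 0.375 × 58 = 26.92 → r_n = 26.92 kips.
Interior bolts: l_c = 2.625 − 0.9375 = 1.688 in → 1.2 × 1.688 × 0.375 × 58 = 44.04 → r_n = 44.04 kips.
R_n = 2 × 26.92 + 8 × 44.04 = 406.2 kips.
Design strength φR_n = 0.75 × 406.2 = 305 kips.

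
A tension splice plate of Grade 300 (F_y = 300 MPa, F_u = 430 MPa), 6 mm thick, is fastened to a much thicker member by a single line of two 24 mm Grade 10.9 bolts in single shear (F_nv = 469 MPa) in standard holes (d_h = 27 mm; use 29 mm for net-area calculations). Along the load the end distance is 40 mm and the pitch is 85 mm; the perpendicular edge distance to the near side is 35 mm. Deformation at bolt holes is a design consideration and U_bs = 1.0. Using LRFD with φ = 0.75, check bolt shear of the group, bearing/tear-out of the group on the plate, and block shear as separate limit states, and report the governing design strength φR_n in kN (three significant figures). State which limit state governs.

134 kN (block shear governs)

Bolt shear: A_b = π·24²/4 = 452.4 mm²; R_n = 469 × 452.4 × 2 × 1 / 1000 = 424.3 kN → 0.75 × 424.3 = 318 kN.
Bearing: edge l_c = 26.5, r_n = 82.04 kN; interior l_c = 58, r_n = 148.6 kN; R_n = 82.04 + 1·148.6 = 230.7 kN → 173 kN.
Block shear: A_gv = 750, A_nv = 489, A_nt = 123 mm²; R_n = min(0.6F_uA_nv, 0.6F_yA_gv) + U_bs·F_u·A_nt = 179.1 kN → 134 kN.
Block shear governs: 134 kN.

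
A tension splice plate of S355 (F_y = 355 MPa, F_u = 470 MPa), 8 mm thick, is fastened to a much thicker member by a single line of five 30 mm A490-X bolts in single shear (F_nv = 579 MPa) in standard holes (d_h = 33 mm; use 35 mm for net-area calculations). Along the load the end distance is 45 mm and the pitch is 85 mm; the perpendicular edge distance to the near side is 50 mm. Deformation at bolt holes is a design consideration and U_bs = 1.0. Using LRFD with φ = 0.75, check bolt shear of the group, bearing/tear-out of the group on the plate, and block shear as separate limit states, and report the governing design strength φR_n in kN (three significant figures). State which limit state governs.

Bolt shear: A_b = π·30²/4 = 706.9 mm²; R_n = 579 × 706.9 × 5 × 1 / 1000 = 2046 kN → 0.75 × 2046 = 1530 kN.
Bearing: edge l_c = 28.5, r_n = 128.6 kN; interior l_c = 52, r_n = 234.6 kN; R_n = 128.6 + 4·234.6 = 1067 kN → 800 kN.
Block shear: A_gv = 3080, A_nv = 1820, A_nt = 260 mm²; R_n = min(0.6F_uA_nv, 0.6F_yA_gv) + U_bs·F_u·A_nt = 635.4 kN → 477 kN.
Block shear governs: 477 kN.

477 kN (block shear governs)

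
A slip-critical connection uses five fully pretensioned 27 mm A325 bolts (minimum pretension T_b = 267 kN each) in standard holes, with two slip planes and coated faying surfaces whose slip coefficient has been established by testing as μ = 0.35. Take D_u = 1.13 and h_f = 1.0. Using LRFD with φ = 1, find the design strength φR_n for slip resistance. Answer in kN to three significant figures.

1060 kN

R_n = μ · D_u · h_f · T_b · n_s · n_b = 0.35 × 1.13 × 1.0 × 267 × 2 × 5 = 1056 kN.
Design strength φR_n = 1 × 1056 = 1060 kN.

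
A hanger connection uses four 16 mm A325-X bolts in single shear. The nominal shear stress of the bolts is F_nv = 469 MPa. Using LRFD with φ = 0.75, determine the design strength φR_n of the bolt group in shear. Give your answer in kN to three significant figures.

283 kN

A_b = π × 16² / 4 = 201.1 mm².
R_n = F_nv · A_b · n · n_s = 469 × 201.1 × 4 × 1 / 1000 = 377.2 kN.
Design strength φR_n = 0.75 × 377.2 = 283 kN.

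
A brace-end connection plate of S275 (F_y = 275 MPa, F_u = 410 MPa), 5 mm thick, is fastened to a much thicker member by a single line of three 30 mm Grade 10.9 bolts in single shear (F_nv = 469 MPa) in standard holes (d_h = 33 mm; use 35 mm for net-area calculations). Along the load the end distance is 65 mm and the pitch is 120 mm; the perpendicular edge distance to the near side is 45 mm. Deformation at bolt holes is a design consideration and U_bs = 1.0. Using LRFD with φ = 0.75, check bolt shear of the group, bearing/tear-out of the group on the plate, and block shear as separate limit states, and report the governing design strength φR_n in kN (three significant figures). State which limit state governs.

231 kN (block shear governs)

Bolt shear: A_b = π·30²/4 = 706.9 mm²; R_n = 469 × 706.9 × 3 × 1 / 1000 = 994.5 kN → 0.75 × 994.5 = 746 kN.
Bearing: edge l_c = 48.5, r_n = 119.3 kN; interior l_c = 87, r_n = 147.6 kN; R_n = 119.3 + 2·147.6 = 414.5 kN → 311 kN.
Block shear: A_gv = 1525, A_nv = 1088, A_nt = 137.5 mm²; R_n = min(0.6F_uA_nv, 0.6F_yA_gv) + U_bs·F_u·A_nt = 308 kN → 231 kN.
Block shear governs: 231 kN.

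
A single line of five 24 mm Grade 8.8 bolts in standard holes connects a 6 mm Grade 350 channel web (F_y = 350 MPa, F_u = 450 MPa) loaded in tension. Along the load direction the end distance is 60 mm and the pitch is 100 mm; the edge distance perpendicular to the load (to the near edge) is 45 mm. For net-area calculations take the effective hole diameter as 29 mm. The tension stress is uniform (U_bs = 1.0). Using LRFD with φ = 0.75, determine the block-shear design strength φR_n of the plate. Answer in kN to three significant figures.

Shear plane L_v = 60 + 4·100 = 460 mm; A_gv = 460 × 6 = 2760 mm².
A_nv = (460 − 4.5·29) × 6 = 1977 mm².
A_nt = (45 − 0.5·29) × 6 = 183 mm².
0.6 F_u A_nv = 533.8 kN; 0.6 F_y A_gv = 579.6 kN → shear rupture governs the shear term.
R_n = 533.8 + 1.0 × 450 × 183 / 1000 = 616.1 kN.
Design strength φR_n = 0.75 × 616.1 = 462 kN.

462 kN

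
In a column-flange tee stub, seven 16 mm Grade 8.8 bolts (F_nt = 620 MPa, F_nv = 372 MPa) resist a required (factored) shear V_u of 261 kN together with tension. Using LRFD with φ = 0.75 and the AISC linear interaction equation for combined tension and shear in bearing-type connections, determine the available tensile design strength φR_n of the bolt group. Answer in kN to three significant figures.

A_b = π·16²/4 = 201.1 mm²; f_rv = 261 × 1000 / (7 × 201.1) = 185.4 MPa.
F'_nt = 1.3 F_nt − (F_nt / φF_nv) f_rv = 1.3·620 − (620/(0.75·372))·185.4 = 393.9 MPa, capped at F_nt → F'_nt = 393.9 MPa.
R_n = F'_nt · A_b · n = 393.9 × 201.1 × 7 / 1000 = 554.4 kN.
Design strength φR_n = 0.75 × 554.4 = 416 kN.

416 kN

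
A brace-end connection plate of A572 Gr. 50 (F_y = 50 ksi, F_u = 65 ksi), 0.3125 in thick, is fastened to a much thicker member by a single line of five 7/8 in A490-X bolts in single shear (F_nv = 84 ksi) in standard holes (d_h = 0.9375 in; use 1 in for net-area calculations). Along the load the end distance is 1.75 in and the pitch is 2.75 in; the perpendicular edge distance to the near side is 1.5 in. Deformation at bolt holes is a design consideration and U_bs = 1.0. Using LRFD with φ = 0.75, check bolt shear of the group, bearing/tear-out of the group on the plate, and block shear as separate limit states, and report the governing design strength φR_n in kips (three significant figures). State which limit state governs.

Bolt shear: A_b = π·0.875²/4 = 0.6013 in²; R_n = 84 × 0.6013 × 5 × 1 = 252.6 kips → 0.75 × 252.6 = 189 kips.
Bearing: edge l_c = 1.281, r_n = 31.23 kips; interior l_c = 1.812, r_n = 42.66 kips; R_n = 31.23 + 4·42.66 = 201.9 kips → 151 kips.
Block shear: A_gv = 3.984, A_nv = 2.578, A_nt = 0.3125 in²; R_n = min(0.6F_uA_nv, 0.6F_yA_gv) + U_bs·F_u·A_nt = 120.9 kips → 90.6 kips.
Block shear governs: 90.6 kips.

90.6 kips (block shear governs)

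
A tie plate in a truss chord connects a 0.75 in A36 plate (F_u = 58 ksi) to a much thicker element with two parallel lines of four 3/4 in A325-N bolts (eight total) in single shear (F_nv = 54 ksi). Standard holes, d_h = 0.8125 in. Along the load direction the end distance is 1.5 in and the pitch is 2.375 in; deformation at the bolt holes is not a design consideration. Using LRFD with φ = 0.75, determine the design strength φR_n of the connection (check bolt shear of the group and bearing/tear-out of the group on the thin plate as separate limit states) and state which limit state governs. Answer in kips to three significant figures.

Bolt shear: A_b = π·0.75²/4 = 0.4418 in²; R_n = 54 × 0.4418 × 8 × 1 = 190.9 kips → 0.75 × 190.9 = 143 kips.
Bearing (1.5 l_c t F_u ≤ 3.0 d t F_u): upper limit = 3.0·0.75·0.75·58 = 97.88 kips.
  Edge l_c = 1.5 − 0.8125/2 = 1.094 → r_n = 71.37 kips; interior l_c = 2.375 − 0.8125 = 1.562 → r_n = 97.88 kips.
  R_n,bearing = 2·71.37 + 6·97.88 = 730 kips → 0.75 × 730 = 547 kips.
Bolt shear governs: 143 kips.

143 kips (bolt shear governs)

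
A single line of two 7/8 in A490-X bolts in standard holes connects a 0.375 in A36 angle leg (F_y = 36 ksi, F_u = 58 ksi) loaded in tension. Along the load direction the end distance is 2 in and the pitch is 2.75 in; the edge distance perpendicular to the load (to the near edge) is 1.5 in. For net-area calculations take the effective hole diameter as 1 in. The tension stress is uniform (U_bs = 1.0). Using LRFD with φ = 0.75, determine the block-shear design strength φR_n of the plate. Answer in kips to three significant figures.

45.2 kips

Shear plane L_v = 2 + 1·2.75 = 4.75 in; A_gv = 4.75 × 0.375 = 1.781 in².
A_nv = (4.75 − 1.5·1) × 0.375 = 1.219 in².
A_nt = (1.5 − 0.5·1) × 0.375 = 0.375 in².
0.6 F_u A_nv = 42.41 kips; 0.6 F_y A_gv = 38.47 kips → shear yielding governs the shear term.
R_n = 38.47 + 1.0 × 58 × 0.375 = 60.22 kips.
Design strength φR_n = 0.75 × 60.22 = 45.2 kips.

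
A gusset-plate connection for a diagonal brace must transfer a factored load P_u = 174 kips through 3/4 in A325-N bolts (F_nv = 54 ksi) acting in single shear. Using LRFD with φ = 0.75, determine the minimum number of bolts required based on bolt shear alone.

A_b = π·0.75²/4 = 0.4418 in².
Per-bolt design strength φR_n = 0.75 × 54 × 0.4418 × 1 = 17.89 kips.
n ≥ 174 / 17.89 = 9.725 → use 10 bolts.

10 bolts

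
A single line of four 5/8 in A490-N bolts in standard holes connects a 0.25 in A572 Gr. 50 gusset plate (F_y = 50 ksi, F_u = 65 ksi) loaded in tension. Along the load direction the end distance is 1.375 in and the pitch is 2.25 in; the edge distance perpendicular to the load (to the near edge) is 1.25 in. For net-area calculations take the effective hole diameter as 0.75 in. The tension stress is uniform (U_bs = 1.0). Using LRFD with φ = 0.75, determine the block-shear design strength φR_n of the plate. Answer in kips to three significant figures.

Shear plane L_v = 1.375 + 3·2.25 = 8.125 in; A_gv = 8.125 × 0.25 = 2.031 in².
A_nv = (8.125 − 3.5·0.75) × 0.25 = 1.375 in².
A_nt = (1.25 − 0.5·0.75) × 0.25 = 0.2188 in².
0.6 F_u A_nv = 53.62 kips; 0.6 F_y A_gv = 60.94 kips → shear rupture governs the shear term.
R_n = 53.62 + 1.0 × 65 × 0.2188 = 67.84 kips.
Design strength φR_n = 0.75 × 67.84 = 50.9 kips.

50.9 kips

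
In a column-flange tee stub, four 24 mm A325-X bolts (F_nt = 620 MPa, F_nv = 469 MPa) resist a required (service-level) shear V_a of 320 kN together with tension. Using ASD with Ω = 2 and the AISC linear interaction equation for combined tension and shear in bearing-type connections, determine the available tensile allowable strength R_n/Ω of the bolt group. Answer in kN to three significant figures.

A_b = π·24²/4 = 452.4 mm²; f_rv = 320 × 1000 / (4 × 452.4) = 176.8 MPa.
F'_nt = 1.3 F_nt − (Ω F_nt / F_nv) f_rv = 1.3·620 − (2·620/469)·176.8 = 338.5 MPa, capped at F_nt → F'_nt = 338.5 MPa.
R_n = F'_nt · A_b · n = 338.5 × 452.4 × 4 / 1000 = 612.4 kN.
Allowable strength R_n/Ω = 612.4 / 2 = 306 kN.

306 kN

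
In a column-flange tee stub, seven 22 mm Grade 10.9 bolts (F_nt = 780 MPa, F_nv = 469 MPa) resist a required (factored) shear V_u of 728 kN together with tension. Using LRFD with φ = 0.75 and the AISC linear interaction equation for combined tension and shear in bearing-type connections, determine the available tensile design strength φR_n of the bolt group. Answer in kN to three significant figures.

A_b = π·22²/4 = 380.1 mm²; f_rv = 728 × 1000 / (7 × 380.1) = 273.6 MPa.
F'_nt = 1.3 F_nt − (F_nt / φF_nv) f_rv = 1.3·780 − (780/(0.75·469))·273.6 = 407.3 MPa, capped at F_nt → F'_nt = 407.3 MPa.
R_n = F'_nt · A_b · n = 407.3 × 380.1 × 7 / 1000 = 1084 kN.
Design strength φR_n = 0.75 × 1084 = 813 kN.

813 kN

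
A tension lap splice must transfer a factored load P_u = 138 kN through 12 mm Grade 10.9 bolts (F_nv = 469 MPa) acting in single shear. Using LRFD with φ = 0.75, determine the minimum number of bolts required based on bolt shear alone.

4 bolts

A_b = π·12²/4 = 113.1 mm².
Per-bolt design strength φR_n = 0.75 × 469 × 113.1 × 1 / 1000 = 39.78 kN.
n ≥ 138 / 39.78 = 3.469 → use 4 bolts.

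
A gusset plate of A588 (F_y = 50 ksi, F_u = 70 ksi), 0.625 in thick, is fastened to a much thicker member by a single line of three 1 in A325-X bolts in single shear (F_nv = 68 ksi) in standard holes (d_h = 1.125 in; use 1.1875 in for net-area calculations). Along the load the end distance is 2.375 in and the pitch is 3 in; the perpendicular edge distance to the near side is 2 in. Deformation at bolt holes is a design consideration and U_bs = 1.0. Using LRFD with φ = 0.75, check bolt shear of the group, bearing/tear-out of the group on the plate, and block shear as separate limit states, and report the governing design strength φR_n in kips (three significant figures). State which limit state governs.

Bolt shear: A_b = π·1²/4 = 0.7854 in²; R_n = 68 × 0.7854 × 3 × 1 = 160.2 kips → 0.75 × 160.2 = 120 kips.
Bearing: edge l_c = 1.812, r_n = 95.16 kips; interior l_c = 1.875, r_n = 98.44 kips; R_n = 95.16 + 2·98.44 = 292 kips → 219 kips.
Block shear: A_gv = 5.234, A_nv = 3.379, A_nt = 0.8789 in²; R_n = min(0.6F_uA_nv, 0.6F_yA_gv) + U_bs·F_u·A_nt = 203.4 kips → 153 kips.
Bolt shear governs: 120 kips.

120 kips (bolt shear governs)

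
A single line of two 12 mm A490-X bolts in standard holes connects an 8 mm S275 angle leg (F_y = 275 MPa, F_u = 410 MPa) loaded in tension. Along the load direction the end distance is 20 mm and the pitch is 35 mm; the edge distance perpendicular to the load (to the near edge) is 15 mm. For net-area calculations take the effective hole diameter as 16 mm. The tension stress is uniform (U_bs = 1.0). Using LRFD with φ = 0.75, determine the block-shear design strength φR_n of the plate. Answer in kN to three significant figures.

63 kN

Shear plane L_v = 20 + 1·35 = 55 mm; A_gv = 55 × 8 = 440 mm².
A_nv = (55 − 1.5·16) × 8 = 248 mm².
A_nt = (15 − 0.5·16) × 8 = 56 mm².
0.6 F_u A_nv = 61.01 kN; 0.6 F_y A_gv = 72.6 kN → shear rupture governs the shear term.
R_n = 61.01 + 1.0 × 410 × 56 / 1000 = 83.97 kN.
Design strength φR_n = 0.75 × 83.97 = 63 kN.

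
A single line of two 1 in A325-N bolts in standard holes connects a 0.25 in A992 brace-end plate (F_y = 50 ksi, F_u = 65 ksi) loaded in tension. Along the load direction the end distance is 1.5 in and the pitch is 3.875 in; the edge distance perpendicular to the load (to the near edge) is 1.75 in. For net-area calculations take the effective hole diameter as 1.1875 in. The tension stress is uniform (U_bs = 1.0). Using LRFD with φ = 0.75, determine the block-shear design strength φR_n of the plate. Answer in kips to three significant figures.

40.4 kips

Shear plane L_v = 1.5 + 1·3.875 = 5.375 in; A_gv = 5.375 × 0.25 = 1.344 in².
A_nv = (5.375 − 1.5·1.1875) × 0.25 = 0.8984 in².
A_nt = (1.75 − 0.5·1.1875) × 0.25 = 0.2891 in².
0.6 F_u A_nv = 35.04 kips; 0.6 F_y A_gv = 40.31 kips → shear rupture governs the shear term.
R_n = 35.04 + 1.0 × 65 × 0.2891 = 53.83 kips.
Design strength φR_n = 0.75 × 53.83 = 40.4 kips.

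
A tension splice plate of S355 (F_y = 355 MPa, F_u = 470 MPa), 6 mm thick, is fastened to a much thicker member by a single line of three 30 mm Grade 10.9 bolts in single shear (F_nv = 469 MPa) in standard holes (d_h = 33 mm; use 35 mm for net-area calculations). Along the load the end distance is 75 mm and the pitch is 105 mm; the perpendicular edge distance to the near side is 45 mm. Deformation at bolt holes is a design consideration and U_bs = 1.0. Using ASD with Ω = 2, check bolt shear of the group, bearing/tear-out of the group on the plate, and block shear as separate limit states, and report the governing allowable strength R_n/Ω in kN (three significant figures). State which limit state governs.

206 kN (block shear governs)

Bolt shear: A_b = π·30²/4 = 706.9 mm²; R_n = 469 × 706.9 × 3 × 1 / 1000 = 994.5 kN → 994.5 / 2 = 497 kN.
Bearing: edge l_c = 58.5, r_n = 198 kN; interior l_c = 72, r_n = 203 kN; R_n = 198 + 2·203 = 604 kN → 302 kN.
Block shear: A_gv = 1710, A_nv = 1185, A_nt = 165 mm²; R_n = min(0.6F_uA_nv, 0.6F_yA_gv) + U_bs·F_u·A_nt = 411.7 kN → 206 kN.
Block shear governs: 206 kN.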